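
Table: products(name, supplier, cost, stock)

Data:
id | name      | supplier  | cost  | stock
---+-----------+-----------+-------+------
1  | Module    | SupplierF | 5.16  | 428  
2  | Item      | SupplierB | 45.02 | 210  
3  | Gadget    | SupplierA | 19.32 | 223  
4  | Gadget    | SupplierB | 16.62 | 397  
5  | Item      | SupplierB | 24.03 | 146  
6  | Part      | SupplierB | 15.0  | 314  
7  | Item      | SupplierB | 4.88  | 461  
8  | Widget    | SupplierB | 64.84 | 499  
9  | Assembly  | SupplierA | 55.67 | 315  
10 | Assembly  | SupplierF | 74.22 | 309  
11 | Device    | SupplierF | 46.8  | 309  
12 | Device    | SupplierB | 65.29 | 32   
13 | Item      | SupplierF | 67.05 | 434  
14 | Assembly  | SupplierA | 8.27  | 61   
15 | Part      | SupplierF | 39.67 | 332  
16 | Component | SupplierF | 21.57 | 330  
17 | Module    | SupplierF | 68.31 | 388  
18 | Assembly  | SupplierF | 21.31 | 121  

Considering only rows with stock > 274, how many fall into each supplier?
SELECT supplier, COUNT(*)
FROM products
WHERE stock > 274
GROUP BY supplier

Note: WHERE filters rows before grouping.

Result:
  SupplierA: 1
  SupplierB: 4
  SupplierF: 7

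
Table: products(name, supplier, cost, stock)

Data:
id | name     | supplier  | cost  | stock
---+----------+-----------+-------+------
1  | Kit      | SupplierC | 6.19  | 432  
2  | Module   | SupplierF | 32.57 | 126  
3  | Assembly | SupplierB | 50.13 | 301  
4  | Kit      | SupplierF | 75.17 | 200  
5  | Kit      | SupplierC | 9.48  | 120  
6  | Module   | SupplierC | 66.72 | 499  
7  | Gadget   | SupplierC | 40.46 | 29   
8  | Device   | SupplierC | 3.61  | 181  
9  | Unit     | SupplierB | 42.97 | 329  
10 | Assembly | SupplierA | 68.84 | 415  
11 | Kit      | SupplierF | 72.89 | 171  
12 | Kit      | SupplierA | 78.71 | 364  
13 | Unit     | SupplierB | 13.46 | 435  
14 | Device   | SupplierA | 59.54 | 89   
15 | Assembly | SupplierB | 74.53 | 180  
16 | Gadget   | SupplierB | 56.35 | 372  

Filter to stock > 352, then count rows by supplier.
SELECT supplier, COUNT(*)
FROM products
WHERE stock > 352
GROUP BY supplier

Note: WHERE filters rows before grouping.

Result:
  SupplierA: 2
  SupplierB: 2
  SupplierC: 2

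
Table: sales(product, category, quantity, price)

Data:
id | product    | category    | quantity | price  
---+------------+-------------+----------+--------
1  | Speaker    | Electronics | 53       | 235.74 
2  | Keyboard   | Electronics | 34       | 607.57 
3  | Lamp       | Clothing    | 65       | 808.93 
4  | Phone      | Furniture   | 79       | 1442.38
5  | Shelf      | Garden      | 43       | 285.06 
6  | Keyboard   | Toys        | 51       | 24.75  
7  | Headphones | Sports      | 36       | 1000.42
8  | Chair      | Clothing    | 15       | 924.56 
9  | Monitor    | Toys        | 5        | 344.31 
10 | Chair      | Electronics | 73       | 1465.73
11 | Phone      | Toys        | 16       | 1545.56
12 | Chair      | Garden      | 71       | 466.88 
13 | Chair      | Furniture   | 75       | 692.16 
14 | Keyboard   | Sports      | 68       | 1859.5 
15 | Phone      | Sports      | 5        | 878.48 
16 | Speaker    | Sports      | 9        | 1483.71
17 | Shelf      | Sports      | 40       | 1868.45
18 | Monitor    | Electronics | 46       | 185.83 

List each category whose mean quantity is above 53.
SELECT category, AVG(quantity)
FROM sales
GROUP BY category
HAVING AVG(quantity) > 53

Result:
  Furniture: avg=77.00
  Garden: avg=57.00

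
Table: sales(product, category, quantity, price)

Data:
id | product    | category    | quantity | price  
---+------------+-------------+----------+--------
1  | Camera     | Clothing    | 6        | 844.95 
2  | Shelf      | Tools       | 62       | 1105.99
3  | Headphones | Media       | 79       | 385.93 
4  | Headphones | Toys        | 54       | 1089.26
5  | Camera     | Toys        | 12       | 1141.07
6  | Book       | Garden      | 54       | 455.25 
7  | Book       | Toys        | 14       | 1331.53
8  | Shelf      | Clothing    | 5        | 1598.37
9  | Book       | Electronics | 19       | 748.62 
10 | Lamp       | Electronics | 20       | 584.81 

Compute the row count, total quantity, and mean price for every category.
SELECT category,
       COUNT(*) as cnt,
       SUM(quantity) as total_quantity,
       AVG(price) as avg_price
FROM sales
GROUP BY category

Result:
  Clothing: 2 records, 11 total quantity, 1221.66 avg price
  Electronics: 2 records, 39 total quantity, 666.72 avg price
  Garden: 1 records, 54 total quantity, 455.25 avg price
  Media: 1 records, 79 total quantity, 385.93 avg price
  Tools: 1 records, 62 total quantity, 1105.99 avg price
  Toys: 3 records, 80 total quantity, 1187.29 avg price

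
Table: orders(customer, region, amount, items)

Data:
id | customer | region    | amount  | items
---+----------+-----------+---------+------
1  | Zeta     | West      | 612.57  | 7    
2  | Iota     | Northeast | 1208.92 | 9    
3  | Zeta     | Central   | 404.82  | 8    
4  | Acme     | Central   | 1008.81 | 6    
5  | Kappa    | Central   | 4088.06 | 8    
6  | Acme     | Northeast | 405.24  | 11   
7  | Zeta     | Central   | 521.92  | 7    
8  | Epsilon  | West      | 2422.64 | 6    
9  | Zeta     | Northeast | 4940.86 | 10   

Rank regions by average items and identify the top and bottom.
SELECT region, AVG(items)
FROM orders
GROUP BY region
ORDER BY AVG(items)

All groups:
  West: 6.50
  Central: 7.25
  Northeast: 10.00

Highest: Northeast (10.00)
Lowest: West (6.50)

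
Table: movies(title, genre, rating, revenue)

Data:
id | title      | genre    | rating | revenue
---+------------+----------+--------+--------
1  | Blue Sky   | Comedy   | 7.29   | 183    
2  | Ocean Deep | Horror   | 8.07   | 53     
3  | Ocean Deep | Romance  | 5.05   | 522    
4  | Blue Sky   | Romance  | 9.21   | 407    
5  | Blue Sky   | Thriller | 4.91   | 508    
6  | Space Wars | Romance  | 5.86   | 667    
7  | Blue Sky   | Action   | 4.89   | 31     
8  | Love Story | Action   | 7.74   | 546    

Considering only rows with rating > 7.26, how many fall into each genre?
SELECT genre, COUNT(*)
FROM movies
WHERE rating > 7.26
GROUP BY genre

Note: WHERE filters rows before grouping.

Result:
  Action: 1
  Comedy: 1
  Horror: 1
  Romance: 1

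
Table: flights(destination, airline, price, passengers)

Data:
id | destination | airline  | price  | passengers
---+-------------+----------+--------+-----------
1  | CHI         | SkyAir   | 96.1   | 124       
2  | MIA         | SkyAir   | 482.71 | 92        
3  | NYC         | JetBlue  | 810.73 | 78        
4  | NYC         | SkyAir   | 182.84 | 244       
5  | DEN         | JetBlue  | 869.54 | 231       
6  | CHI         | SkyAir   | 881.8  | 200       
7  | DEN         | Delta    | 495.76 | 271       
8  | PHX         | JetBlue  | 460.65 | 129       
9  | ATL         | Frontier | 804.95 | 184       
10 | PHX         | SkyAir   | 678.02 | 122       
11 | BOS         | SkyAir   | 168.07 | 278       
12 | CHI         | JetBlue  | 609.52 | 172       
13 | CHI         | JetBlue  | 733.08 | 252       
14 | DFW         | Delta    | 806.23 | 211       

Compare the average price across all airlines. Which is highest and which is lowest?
SELECT airline, AVG(price)
FROM flights
GROUP BY airline
ORDER BY AVG(price)

All groups:
  SkyAir: 414.92
  Delta: 651.00
  JetBlue: 696.70
  Frontier: 804.95

Highest: Frontier (804.95)
Lowest: SkyAir (414.92)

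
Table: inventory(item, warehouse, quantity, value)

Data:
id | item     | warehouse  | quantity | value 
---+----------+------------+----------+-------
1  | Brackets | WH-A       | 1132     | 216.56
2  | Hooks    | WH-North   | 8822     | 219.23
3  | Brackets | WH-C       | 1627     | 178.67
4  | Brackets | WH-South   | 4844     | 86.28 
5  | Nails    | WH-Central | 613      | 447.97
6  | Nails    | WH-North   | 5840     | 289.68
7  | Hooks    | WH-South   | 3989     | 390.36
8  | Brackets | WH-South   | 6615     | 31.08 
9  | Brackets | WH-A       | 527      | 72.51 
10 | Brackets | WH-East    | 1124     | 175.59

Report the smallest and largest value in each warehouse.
SELECT warehouse, MIN(value), MAX(value)
FROM inventory
GROUP BY warehouse

Result:
  WH-A: min=72.51, max=216.56
  WH-C: min=178.67, max=178.67
  WH-Central: min=447.97, max=447.97
  WH-East: min=175.59, max=175.59
  WH-North: min=219.23, max=289.68
  WH-South: min=31.08, max=390.36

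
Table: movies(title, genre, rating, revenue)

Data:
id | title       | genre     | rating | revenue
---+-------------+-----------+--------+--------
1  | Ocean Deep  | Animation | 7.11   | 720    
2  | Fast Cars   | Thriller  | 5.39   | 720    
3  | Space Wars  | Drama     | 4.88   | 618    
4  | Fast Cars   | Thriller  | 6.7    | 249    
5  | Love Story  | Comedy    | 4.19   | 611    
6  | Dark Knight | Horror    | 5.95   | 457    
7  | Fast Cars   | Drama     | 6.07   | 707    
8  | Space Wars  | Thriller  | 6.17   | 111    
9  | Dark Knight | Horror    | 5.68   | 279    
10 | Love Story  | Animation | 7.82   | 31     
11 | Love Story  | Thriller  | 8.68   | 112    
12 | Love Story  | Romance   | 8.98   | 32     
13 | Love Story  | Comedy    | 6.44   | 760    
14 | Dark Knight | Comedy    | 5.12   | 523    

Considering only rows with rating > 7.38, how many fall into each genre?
SELECT genre, COUNT(*)
FROM movies
WHERE rating > 7.38
GROUP BY genre

Note: WHERE filters rows before grouping.

Result:
  Animation: 1
  Romance: 1
  Thriller: 1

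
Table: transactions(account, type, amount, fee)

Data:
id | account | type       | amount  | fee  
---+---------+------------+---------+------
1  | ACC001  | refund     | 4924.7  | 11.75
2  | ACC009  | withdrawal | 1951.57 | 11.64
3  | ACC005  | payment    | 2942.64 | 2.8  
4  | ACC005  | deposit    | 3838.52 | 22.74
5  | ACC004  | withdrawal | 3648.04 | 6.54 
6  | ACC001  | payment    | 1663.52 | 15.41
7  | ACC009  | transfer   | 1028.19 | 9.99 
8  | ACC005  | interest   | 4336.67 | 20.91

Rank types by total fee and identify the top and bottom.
SELECT type, SUM(fee)
FROM transactions
GROUP BY type
ORDER BY SUM(fee)

All groups:
  transfer: 9.99
  refund: 11.75
  withdrawal: 18.18
  payment: 18.21
  interest: 20.91
  deposit: 22.74

Highest: deposit (22.74)
Lowest: transfer (9.99)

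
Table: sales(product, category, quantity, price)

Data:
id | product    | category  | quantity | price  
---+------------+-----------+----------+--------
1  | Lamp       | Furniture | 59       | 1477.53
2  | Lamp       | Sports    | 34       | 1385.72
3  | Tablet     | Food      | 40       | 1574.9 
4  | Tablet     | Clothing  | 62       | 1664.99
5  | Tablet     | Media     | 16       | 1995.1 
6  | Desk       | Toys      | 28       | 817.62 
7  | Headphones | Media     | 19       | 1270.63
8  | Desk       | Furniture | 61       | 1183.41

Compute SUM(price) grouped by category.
SELECT category, SUM(price) as result
FROM sales
GROUP BY category

Result:
  Clothing: 1664.99
  Food: 1574.90
  Furniture: 2660.94
  Media: 3265.73
  Sports: 1385.72
  Toys: 817.62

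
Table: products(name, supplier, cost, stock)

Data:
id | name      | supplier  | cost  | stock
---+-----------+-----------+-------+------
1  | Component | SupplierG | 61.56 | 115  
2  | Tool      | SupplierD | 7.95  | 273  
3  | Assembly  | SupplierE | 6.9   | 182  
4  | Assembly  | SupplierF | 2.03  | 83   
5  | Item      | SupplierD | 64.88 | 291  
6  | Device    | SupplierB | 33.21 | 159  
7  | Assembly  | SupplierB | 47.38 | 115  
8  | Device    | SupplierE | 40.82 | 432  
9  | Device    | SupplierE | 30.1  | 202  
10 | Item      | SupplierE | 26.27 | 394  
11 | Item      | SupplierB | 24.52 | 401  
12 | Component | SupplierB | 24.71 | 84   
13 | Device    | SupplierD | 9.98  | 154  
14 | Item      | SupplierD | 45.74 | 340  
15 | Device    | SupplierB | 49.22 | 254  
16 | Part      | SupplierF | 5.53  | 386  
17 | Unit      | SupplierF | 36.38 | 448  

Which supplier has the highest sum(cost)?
SELECT supplier, SUM(cost) as val
FROM products
GROUP BY supplier
ORDER BY val DESC
LIMIT 1

Result: SupplierB with sum(cost) = 179.04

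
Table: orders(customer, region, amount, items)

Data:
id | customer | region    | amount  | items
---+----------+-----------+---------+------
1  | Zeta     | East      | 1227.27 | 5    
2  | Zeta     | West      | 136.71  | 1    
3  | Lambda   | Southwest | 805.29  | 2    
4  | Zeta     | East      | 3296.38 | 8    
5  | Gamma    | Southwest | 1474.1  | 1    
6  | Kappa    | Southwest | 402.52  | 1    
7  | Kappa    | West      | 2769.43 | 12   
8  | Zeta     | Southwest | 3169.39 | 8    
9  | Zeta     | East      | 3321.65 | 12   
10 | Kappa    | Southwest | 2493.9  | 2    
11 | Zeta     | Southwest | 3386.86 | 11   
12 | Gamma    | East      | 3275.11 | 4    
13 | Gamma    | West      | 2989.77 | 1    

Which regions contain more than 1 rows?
SELECT region, COUNT(*) as cnt
FROM orders
GROUP BY region
HAVING COUNT(*) > 1

Result:
  East: 4
  Southwest: 6
  West: 3

Note: HAVING filters groups after aggregation, WHERE filters rows before.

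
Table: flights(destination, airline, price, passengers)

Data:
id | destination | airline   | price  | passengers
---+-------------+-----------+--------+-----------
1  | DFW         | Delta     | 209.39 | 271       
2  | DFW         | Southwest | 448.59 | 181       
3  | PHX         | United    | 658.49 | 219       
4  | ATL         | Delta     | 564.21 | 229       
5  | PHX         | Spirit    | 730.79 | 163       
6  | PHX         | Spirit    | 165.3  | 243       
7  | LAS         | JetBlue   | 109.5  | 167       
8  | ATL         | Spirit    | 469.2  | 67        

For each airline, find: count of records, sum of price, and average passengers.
SELECT airline,
       COUNT(*) as cnt,
       SUM(price) as total_price,
       AVG(passengers) as avg_passengers
FROM flights
GROUP BY airline

Result:
  Delta: 2 records, 773.60 total price, 250.00 avg passengers
  JetBlue: 1 records, 109.50 total price, 167.00 avg passengers
  Southwest: 1 records, 448.59 total price, 181.00 avg passengers
  Spirit: 3 records, 1365.29 total price, 157.67 avg passengers
  United: 1 records, 658.49 total price, 219.00 avg passengers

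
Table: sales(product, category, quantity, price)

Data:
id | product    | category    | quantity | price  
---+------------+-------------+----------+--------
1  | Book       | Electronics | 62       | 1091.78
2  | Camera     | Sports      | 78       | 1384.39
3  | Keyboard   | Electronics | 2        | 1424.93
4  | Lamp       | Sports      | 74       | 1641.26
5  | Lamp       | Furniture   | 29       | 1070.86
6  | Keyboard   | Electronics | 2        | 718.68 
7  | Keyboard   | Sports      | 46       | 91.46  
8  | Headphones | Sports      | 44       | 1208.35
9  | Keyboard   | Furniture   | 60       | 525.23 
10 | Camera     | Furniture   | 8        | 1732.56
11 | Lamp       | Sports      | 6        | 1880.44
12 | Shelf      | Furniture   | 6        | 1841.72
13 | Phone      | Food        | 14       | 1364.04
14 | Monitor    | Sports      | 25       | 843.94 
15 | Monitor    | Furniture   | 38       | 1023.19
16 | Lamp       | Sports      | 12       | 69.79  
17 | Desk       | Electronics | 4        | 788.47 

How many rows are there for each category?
SELECT category, COUNT(*) as count
FROM sales
GROUP BY category

Result:
  Electronics: 4
  Food: 1
  Furniture: 5
  Sports: 7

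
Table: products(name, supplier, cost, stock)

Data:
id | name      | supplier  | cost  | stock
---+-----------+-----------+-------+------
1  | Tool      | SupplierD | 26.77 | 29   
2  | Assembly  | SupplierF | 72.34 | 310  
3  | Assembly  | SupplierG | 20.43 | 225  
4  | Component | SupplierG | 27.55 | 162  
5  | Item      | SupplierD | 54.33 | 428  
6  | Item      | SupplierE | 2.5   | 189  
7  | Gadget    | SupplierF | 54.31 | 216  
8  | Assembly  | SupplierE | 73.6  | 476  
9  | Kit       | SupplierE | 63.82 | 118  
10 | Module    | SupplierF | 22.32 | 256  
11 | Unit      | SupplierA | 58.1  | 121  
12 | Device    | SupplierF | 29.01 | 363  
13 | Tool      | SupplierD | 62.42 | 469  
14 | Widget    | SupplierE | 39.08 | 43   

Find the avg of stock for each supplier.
SELECT supplier, AVG(stock) as result
FROM products
GROUP BY supplier

Result:
  SupplierA: 121.00
  SupplierD: 308.67
  SupplierE: 206.50
  SupplierF: 286.25
  SupplierG: 193.50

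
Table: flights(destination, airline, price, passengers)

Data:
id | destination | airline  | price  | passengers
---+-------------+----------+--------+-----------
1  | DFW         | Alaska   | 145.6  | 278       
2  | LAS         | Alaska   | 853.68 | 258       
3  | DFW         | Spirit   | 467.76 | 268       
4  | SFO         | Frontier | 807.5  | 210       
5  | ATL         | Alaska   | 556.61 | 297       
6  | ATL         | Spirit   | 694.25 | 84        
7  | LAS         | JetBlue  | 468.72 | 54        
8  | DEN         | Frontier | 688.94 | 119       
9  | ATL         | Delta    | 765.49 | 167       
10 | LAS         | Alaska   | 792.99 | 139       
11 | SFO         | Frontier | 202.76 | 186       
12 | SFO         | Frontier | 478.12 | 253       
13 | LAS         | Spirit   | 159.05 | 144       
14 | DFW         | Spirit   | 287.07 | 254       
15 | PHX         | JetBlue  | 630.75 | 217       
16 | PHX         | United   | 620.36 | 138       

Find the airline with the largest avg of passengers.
SELECT airline, AVG(passengers) as val
FROM flights
GROUP BY airline
ORDER BY val DESC
LIMIT 1

Result: Alaska with avg(passengers) = 243.00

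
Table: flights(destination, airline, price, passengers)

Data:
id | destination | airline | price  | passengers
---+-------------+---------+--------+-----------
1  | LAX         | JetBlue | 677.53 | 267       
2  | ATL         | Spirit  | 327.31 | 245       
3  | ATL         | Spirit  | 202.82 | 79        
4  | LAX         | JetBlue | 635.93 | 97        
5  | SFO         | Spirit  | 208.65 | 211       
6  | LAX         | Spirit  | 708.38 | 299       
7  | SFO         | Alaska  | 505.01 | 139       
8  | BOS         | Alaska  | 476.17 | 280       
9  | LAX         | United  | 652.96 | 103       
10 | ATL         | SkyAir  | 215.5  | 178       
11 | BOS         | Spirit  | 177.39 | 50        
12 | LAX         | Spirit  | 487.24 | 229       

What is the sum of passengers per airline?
SELECT airline, SUM(passengers) as result
FROM flights
GROUP BY airline

Result:
  Alaska: 419
  JetBlue: 364
  SkyAir: 178
  Spirit: 1113
  United: 103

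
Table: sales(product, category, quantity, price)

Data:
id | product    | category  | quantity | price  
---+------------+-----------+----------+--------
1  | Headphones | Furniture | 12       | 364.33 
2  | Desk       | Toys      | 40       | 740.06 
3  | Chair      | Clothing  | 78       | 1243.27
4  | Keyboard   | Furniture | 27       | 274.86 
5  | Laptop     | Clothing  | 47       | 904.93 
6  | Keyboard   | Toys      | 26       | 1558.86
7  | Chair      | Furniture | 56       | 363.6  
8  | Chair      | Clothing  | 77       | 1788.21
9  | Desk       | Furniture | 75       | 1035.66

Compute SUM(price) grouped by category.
SELECT category, SUM(price) as result
FROM sales
GROUP BY category

Result:
  Clothing: 3936.41
  Furniture: 2038.45
  Toys: 2298.92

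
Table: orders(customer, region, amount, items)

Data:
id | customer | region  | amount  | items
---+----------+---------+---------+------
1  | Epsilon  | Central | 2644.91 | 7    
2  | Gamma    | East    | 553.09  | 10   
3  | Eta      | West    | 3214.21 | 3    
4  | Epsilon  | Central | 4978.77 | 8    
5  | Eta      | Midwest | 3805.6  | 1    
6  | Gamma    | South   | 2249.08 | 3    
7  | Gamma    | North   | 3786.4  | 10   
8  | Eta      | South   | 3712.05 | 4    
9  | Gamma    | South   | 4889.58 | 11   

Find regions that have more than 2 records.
SELECT region, COUNT(*) as cnt
FROM orders
GROUP BY region
HAVING COUNT(*) > 2

Result:
  South: 3

Note: HAVING filters groups after aggregation, WHERE filters rows before.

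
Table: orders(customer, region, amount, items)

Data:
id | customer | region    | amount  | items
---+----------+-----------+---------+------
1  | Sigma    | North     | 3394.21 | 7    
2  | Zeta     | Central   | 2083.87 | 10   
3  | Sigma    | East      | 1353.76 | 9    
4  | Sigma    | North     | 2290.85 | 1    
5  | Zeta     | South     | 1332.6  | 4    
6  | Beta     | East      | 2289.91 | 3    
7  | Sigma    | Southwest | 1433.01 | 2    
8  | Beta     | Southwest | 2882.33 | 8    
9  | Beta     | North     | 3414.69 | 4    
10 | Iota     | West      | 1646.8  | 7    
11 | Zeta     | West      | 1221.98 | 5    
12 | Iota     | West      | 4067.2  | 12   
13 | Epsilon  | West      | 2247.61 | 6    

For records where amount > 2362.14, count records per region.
SELECT region, COUNT(*)
FROM orders
WHERE amount > 2362.14
GROUP BY region

Note: WHERE filters rows before grouping.

Result:
  North: 2
  Southwest: 1
  West: 1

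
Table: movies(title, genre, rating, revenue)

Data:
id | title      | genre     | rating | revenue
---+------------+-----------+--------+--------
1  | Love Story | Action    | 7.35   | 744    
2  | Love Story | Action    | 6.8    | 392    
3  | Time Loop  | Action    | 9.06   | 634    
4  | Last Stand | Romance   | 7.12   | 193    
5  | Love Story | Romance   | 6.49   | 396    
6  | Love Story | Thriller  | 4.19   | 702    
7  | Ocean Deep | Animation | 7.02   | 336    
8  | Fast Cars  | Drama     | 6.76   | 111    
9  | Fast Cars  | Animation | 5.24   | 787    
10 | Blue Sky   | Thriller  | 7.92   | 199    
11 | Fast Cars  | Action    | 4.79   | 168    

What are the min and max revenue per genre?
SELECT genre, MIN(revenue), MAX(revenue)
FROM movies
GROUP BY genre

Result:
  Action: min=168, max=744
  Animation: min=336, max=787
  Drama: min=111, max=111
  Romance: min=193, max=396
  Thriller: min=199, max=702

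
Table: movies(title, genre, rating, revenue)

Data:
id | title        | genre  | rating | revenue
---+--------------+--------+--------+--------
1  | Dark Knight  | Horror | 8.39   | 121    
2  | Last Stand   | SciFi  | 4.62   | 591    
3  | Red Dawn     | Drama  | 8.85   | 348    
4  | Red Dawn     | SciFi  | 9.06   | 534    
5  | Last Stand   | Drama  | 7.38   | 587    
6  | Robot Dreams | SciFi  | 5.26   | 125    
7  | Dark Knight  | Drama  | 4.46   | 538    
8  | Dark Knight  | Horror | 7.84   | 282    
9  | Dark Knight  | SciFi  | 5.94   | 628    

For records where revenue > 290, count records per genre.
SELECT genre, COUNT(*)
FROM movies
WHERE revenue > 290
GROUP BY genre

Note: WHERE filters rows before grouping.

Result:
  Drama: 3
  SciFi: 3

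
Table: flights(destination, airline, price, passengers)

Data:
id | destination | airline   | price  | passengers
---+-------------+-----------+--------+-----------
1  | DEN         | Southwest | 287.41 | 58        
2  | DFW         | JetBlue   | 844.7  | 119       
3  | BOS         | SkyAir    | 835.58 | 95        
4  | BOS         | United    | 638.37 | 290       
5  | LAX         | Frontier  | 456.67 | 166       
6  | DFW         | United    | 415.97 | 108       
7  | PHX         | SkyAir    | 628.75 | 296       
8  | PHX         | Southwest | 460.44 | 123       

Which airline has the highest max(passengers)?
SELECT airline, MAX(passengers) as val
FROM flights
GROUP BY airline
ORDER BY val DESC
LIMIT 1

Result: SkyAir with max(passengers) = 296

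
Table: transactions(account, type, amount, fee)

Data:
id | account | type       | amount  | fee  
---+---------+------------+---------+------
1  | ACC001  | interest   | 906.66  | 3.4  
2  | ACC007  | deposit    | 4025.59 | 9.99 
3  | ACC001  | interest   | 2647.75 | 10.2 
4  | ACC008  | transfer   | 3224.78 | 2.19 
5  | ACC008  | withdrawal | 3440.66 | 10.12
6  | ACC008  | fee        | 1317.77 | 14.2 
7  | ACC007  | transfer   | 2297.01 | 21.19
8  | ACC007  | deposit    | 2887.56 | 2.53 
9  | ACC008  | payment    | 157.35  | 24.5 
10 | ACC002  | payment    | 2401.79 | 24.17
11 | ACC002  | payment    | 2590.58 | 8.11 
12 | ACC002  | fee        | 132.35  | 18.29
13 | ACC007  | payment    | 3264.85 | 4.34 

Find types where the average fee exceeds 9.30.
SELECT type, AVG(fee)
FROM transactions
GROUP BY type
HAVING AVG(fee) > 9.30

Result:
  fee: avg=16.25
  payment: avg=15.28
  transfer: avg=11.69
  withdrawal: avg=10.12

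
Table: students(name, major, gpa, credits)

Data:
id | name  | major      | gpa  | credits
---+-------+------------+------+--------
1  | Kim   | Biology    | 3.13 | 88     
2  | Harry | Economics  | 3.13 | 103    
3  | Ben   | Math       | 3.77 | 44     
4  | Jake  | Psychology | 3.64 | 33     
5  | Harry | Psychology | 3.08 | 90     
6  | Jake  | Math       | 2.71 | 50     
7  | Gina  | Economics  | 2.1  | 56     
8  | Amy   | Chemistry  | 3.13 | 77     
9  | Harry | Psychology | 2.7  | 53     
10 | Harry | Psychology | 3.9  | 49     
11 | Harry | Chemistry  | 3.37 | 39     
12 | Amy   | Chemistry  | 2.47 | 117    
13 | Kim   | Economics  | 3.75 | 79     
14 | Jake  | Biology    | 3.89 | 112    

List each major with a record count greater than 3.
SELECT major, COUNT(*) as cnt
FROM students
GROUP BY major
HAVING COUNT(*) > 3

Result:
  Psychology: 4

Note: HAVING filters groups after aggregation, WHERE filters rows before.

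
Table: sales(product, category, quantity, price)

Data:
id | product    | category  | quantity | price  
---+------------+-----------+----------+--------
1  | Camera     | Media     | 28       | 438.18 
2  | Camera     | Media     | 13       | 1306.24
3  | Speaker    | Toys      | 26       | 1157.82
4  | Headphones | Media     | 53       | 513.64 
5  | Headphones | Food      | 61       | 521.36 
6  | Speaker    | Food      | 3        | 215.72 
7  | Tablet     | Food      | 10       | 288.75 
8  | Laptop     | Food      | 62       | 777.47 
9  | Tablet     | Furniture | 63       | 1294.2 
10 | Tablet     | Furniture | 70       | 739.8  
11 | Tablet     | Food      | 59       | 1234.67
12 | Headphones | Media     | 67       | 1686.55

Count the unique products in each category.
SELECT category, COUNT(DISTINCT product)
FROM sales
GROUP BY category

Result:
  Food: 4 distinct
  Furniture: 1 distinct
  Media: 2 distinct
  Toys: 1 distinct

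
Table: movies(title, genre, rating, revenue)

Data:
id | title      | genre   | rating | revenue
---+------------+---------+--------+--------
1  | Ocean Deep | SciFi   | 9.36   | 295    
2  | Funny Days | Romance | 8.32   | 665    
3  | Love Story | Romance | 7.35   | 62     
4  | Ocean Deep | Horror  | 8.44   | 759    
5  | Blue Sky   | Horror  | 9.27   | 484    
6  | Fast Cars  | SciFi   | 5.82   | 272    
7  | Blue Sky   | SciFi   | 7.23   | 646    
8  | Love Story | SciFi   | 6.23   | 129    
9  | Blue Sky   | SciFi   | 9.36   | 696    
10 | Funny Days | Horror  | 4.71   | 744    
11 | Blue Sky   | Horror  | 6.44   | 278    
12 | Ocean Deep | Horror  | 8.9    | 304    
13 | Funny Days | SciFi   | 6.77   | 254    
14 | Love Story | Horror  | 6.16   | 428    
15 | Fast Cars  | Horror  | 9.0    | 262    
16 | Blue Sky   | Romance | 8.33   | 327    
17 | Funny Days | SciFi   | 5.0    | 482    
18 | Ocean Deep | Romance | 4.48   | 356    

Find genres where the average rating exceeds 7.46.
SELECT genre, AVG(rating)
FROM movies
GROUP BY genre
HAVING AVG(rating) > 7.46

Result:
  Horror: avg=7.56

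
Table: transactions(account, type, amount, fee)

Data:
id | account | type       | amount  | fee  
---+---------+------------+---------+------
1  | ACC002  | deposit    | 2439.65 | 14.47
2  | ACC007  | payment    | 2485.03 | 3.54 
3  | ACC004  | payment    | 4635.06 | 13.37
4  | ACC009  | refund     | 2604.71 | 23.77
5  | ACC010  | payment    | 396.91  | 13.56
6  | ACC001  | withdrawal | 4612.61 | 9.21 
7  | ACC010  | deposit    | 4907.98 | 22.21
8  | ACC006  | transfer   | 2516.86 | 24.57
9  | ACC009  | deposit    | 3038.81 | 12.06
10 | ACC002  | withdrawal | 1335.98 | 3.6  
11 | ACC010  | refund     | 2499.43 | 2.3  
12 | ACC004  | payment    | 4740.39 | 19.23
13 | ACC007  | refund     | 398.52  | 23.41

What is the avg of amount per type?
SELECT type, AVG(amount) as result
FROM transactions
GROUP BY type

Result:
  deposit: 3462.15
  payment: 3064.35
  refund: 1834.22
  transfer: 2516.86
  withdrawal: 2974.30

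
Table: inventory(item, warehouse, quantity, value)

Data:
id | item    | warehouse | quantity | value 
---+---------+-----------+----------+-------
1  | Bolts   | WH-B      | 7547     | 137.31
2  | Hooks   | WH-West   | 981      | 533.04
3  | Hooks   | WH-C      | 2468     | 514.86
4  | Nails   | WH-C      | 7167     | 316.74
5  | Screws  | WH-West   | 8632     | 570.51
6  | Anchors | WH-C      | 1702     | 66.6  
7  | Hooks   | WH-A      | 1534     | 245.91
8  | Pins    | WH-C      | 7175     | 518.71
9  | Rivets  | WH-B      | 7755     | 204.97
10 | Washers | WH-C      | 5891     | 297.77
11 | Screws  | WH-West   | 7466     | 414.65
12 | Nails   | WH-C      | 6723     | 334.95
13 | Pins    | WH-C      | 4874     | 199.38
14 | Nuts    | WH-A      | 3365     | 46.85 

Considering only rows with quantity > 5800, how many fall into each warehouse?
SELECT warehouse, COUNT(*)
FROM inventory
WHERE quantity > 5800
GROUP BY warehouse

Note: WHERE filters rows before grouping.

Result:
  WH-B: 2
  WH-C: 4
  WH-West: 2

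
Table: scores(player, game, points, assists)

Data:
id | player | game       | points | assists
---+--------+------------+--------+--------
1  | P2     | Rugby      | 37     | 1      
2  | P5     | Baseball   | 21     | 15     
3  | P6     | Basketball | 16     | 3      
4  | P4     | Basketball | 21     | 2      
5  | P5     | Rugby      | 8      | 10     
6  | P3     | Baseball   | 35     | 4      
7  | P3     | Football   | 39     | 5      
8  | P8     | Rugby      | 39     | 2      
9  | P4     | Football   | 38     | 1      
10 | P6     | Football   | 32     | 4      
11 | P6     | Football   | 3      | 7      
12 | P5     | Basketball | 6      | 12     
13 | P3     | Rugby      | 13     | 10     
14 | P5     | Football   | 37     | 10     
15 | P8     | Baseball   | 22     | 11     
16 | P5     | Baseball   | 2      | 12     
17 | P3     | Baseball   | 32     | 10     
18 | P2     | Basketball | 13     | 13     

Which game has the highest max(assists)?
SELECT game, MAX(assists) as val
FROM scores
GROUP BY game
ORDER BY val DESC
LIMIT 1

Result: Baseball with max(assists) = 15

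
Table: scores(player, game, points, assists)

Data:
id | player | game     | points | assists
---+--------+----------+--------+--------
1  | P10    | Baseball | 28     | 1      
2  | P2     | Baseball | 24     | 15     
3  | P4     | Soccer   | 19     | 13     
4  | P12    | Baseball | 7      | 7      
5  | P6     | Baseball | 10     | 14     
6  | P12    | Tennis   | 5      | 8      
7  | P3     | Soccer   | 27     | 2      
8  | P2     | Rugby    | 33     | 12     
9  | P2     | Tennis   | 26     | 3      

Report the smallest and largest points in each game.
SELECT game, MIN(points), MAX(points)
FROM scores
GROUP BY game

Result:
  Baseball: min=7, max=28
  Rugby: min=33, max=33
  Soccer: min=19, max=27
  Tennis: min=5, max=26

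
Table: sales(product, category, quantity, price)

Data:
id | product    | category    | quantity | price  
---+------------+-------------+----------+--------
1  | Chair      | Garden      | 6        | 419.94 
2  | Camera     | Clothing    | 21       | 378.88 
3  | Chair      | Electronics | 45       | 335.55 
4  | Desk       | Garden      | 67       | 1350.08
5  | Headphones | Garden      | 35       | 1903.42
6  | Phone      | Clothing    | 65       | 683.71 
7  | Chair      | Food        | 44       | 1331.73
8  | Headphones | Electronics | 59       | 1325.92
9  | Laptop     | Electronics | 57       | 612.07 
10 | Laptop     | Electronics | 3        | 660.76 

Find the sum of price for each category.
SELECT category, SUM(price) as result
FROM sales
GROUP BY category

Result:
  Clothing: 1062.59
  Electronics: 2934.30
  Food: 1331.73
  Garden: 3673.44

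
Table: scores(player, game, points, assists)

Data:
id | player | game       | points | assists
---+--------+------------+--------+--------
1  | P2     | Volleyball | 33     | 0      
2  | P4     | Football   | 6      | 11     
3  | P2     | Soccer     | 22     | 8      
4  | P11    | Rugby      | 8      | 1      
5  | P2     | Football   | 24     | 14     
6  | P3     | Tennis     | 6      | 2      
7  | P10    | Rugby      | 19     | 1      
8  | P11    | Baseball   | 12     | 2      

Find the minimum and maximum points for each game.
SELECT game, MIN(points), MAX(points)
FROM scores
GROUP BY game

Result:
  Baseball: min=12, max=12
  Football: min=6, max=24
  Rugby: min=8, max=19
  Soccer: min=22, max=22
  Tennis: min=6, max=6
  Volleyball: min=33, max=33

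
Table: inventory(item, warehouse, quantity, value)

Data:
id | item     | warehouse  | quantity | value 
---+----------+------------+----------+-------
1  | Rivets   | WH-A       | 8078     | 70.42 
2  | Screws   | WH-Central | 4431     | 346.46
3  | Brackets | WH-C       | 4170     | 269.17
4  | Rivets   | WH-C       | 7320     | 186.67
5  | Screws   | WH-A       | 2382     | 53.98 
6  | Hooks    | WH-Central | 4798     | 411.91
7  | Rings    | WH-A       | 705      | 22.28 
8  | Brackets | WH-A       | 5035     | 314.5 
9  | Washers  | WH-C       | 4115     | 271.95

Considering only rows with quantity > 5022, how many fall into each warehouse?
SELECT warehouse, COUNT(*)
FROM inventory
WHERE quantity > 5022
GROUP BY warehouse

Note: WHERE filters rows before grouping.

Result:
  WH-A: 2
  WH-C: 1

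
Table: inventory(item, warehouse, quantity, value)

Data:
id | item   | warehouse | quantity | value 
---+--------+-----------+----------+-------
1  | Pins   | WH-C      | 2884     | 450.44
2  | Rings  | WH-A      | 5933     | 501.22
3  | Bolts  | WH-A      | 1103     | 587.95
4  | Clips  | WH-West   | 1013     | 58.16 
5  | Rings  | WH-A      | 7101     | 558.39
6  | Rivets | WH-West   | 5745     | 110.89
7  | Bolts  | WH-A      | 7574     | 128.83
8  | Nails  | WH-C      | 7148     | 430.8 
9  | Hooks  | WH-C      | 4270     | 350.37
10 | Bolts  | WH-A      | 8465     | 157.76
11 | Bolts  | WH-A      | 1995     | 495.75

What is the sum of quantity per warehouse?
SELECT warehouse, SUM(quantity) as result
FROM inventory
GROUP BY warehouse

Result:
  WH-A: 32171
  WH-C: 14302
  WH-West: 6758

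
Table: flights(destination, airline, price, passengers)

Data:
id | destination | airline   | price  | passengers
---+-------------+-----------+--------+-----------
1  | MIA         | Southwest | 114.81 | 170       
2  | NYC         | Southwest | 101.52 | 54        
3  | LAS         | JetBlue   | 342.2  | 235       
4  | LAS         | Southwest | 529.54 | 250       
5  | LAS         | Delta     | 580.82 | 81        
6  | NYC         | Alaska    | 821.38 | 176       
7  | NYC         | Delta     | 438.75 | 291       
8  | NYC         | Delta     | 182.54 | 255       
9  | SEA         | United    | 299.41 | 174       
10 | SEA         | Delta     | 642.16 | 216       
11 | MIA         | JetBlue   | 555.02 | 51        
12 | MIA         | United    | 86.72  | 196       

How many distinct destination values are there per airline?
SELECT airline, COUNT(DISTINCT destination)
FROM flights
GROUP BY airline

Result:
  Alaska: 1 distinct
  Delta: 3 distinct
  JetBlue: 2 distinct
  Southwest: 3 distinct
  United: 2 distinct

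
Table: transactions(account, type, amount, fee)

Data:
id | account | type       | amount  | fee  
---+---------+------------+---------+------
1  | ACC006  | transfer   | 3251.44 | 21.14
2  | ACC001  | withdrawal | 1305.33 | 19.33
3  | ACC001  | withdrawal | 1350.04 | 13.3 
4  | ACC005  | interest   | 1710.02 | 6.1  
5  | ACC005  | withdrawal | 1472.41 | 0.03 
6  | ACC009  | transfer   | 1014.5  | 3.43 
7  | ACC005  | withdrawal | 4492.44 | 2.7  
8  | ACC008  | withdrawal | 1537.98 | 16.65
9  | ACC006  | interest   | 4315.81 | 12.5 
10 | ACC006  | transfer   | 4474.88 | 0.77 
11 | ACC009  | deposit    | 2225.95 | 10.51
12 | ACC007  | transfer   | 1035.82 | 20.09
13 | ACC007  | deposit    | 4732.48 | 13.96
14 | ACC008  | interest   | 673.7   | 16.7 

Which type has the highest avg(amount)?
SELECT type, AVG(amount) as val
FROM transactions
GROUP BY type
ORDER BY val DESC
LIMIT 1

Result: deposit with avg(amount) = 3479.22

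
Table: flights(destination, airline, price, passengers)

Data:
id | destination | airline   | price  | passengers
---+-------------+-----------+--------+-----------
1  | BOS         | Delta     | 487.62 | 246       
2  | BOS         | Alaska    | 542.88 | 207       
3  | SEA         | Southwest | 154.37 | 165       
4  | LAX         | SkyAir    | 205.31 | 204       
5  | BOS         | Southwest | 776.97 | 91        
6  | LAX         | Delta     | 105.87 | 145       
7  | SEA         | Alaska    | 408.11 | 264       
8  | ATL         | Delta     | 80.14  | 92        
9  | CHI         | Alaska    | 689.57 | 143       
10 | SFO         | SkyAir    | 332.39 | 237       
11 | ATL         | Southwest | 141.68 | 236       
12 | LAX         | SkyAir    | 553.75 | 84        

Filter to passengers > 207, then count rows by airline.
SELECT airline, COUNT(*)
FROM flights
WHERE passengers > 207
GROUP BY airline

Note: WHERE filters rows before grouping.

Result:
  Alaska: 1
  Delta: 1
  SkyAir: 1
  Southwest: 1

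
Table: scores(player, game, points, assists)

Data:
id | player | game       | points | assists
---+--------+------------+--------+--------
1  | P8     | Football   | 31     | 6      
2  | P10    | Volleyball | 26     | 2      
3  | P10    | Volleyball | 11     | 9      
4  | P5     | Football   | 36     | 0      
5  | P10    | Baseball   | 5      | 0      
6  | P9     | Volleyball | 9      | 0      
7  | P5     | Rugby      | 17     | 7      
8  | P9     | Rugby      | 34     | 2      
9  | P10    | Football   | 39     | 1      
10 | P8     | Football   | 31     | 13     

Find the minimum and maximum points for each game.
SELECT game, MIN(points), MAX(points)
FROM scores
GROUP BY game

Result:
  Baseball: min=5, max=5
  Football: min=31, max=39
  Rugby: min=17, max=34
  Volleyball: min=9, max=26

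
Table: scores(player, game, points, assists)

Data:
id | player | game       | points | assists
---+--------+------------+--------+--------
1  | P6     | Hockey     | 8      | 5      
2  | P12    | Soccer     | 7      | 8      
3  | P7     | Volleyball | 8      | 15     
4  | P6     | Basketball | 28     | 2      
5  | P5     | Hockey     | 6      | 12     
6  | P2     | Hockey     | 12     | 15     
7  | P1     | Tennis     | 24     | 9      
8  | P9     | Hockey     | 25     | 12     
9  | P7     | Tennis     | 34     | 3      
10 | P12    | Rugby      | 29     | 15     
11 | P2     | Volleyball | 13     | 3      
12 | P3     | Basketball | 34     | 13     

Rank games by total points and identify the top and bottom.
SELECT game, SUM(points)
FROM scores
GROUP BY game
ORDER BY SUM(points)

All groups:
  Soccer: 7
  Volleyball: 21
  Rugby: 29
  Hockey: 51
  Tennis: 58
  Basketball: 62

Highest: Basketball (62)
Lowest: Soccer (7)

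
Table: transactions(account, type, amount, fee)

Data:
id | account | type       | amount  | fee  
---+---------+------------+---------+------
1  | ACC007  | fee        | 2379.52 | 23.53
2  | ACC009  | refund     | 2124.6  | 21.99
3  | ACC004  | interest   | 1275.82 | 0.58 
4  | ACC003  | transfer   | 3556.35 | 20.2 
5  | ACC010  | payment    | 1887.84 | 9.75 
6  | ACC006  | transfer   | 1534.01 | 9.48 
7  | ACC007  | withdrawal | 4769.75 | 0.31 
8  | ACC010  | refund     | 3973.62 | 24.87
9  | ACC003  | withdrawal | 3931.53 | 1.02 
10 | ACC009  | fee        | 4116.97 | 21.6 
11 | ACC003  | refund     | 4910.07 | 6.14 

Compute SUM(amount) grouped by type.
SELECT type, SUM(amount) as result
FROM transactions
GROUP BY type

Result:
  fee: 6496.49
  interest: 1275.82
  payment: 1887.84
  refund: 11008.29
  transfer: 5090.36
  withdrawal: 8701.28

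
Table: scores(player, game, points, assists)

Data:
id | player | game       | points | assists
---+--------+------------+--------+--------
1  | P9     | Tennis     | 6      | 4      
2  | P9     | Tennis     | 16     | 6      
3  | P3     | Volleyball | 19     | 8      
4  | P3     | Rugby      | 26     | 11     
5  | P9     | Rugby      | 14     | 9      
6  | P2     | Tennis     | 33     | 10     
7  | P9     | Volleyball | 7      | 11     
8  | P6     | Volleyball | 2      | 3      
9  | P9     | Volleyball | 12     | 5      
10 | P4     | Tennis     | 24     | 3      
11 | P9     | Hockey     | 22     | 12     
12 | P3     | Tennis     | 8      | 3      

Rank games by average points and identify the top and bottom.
SELECT game, AVG(points)
FROM scores
GROUP BY game
ORDER BY AVG(points)

All groups:
  Volleyball: 10.00
  Tennis: 17.40
  Rugby: 20.00
  Hockey: 22.00

Highest: Hockey (22.00)
Lowest: Volleyball (10.00)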